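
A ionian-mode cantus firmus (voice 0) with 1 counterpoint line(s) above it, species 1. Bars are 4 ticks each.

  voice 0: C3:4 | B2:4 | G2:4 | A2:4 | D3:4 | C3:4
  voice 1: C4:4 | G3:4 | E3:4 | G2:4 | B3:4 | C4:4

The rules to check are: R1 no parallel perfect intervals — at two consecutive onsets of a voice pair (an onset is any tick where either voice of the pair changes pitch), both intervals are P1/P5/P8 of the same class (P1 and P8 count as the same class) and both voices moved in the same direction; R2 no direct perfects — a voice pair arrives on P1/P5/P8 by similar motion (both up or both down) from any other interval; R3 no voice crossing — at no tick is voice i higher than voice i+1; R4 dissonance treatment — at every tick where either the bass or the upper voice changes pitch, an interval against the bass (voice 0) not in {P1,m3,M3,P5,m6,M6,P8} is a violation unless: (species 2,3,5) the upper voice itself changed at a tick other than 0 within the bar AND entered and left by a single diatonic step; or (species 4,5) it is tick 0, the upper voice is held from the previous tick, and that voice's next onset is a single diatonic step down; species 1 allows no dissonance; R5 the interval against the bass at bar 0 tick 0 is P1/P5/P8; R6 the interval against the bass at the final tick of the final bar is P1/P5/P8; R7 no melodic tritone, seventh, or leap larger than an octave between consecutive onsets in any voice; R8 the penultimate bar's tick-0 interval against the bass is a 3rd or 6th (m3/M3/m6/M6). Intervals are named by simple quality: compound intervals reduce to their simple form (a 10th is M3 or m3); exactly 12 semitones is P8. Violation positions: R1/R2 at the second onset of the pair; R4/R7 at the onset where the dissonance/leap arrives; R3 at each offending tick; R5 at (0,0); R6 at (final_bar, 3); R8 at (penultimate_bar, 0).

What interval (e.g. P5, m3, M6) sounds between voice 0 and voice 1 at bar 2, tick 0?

voice 0=G2 voice 1=E3 -> M6

M6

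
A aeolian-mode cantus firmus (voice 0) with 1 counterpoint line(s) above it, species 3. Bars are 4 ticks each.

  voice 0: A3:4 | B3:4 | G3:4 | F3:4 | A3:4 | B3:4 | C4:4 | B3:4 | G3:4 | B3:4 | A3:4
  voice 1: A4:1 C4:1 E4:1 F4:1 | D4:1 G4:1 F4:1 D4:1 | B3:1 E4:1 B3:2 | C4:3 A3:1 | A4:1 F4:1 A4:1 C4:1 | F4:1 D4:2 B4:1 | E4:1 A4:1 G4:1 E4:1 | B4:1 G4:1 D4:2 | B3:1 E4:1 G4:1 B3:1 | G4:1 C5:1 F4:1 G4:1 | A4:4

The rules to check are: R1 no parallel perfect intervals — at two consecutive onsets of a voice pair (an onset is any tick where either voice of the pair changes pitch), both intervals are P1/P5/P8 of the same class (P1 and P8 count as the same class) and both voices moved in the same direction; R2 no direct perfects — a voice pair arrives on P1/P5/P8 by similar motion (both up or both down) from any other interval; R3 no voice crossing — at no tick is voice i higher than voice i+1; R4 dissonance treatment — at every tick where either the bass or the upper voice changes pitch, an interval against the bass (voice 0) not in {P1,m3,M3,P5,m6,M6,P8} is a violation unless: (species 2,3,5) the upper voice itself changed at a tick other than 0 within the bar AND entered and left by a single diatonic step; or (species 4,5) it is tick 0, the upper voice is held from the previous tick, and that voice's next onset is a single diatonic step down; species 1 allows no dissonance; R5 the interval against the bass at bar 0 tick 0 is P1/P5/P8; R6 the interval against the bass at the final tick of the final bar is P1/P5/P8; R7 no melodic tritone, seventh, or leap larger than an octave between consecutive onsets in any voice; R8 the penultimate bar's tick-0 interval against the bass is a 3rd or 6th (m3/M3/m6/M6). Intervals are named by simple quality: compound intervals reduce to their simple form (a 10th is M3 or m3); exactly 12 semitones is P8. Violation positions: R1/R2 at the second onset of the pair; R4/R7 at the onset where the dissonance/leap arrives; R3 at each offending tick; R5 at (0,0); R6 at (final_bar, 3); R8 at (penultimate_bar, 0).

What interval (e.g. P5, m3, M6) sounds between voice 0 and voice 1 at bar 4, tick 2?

P8

voice 0=A3 voice 1=A4 -> P8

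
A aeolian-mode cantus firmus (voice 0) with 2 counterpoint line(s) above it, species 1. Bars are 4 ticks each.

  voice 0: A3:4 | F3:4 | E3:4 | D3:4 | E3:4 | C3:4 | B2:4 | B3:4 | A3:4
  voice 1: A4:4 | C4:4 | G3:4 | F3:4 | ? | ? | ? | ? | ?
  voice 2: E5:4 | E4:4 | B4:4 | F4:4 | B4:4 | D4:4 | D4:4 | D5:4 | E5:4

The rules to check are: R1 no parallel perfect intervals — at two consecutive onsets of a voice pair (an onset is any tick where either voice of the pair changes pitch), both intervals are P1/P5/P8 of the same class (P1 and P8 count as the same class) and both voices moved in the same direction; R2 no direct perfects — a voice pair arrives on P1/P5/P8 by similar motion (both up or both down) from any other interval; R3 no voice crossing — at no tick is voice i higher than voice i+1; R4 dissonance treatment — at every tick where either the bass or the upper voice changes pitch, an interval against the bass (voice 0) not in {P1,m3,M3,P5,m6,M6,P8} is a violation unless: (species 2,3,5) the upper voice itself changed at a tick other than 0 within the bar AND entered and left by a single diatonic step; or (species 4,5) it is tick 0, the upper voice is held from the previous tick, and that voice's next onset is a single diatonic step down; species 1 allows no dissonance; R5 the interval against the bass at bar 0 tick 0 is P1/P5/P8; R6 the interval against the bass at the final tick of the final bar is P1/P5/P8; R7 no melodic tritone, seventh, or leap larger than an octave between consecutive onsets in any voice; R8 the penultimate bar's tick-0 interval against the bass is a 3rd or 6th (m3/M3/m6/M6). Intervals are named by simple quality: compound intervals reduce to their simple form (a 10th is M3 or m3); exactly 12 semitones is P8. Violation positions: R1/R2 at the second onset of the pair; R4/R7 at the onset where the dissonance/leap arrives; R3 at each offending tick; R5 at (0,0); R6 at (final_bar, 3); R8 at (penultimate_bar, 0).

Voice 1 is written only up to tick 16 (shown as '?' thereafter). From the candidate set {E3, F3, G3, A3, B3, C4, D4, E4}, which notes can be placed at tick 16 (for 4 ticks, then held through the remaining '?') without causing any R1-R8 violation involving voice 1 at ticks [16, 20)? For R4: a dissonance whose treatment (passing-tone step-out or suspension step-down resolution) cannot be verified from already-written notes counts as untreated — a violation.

E3: legal
F3: violates R4
G3: legal
A3: violates R4
B3: violates R1,R2,R7
C4: legal
D4: violates R4
E4: violates R2,R7

{C4, E3, G3}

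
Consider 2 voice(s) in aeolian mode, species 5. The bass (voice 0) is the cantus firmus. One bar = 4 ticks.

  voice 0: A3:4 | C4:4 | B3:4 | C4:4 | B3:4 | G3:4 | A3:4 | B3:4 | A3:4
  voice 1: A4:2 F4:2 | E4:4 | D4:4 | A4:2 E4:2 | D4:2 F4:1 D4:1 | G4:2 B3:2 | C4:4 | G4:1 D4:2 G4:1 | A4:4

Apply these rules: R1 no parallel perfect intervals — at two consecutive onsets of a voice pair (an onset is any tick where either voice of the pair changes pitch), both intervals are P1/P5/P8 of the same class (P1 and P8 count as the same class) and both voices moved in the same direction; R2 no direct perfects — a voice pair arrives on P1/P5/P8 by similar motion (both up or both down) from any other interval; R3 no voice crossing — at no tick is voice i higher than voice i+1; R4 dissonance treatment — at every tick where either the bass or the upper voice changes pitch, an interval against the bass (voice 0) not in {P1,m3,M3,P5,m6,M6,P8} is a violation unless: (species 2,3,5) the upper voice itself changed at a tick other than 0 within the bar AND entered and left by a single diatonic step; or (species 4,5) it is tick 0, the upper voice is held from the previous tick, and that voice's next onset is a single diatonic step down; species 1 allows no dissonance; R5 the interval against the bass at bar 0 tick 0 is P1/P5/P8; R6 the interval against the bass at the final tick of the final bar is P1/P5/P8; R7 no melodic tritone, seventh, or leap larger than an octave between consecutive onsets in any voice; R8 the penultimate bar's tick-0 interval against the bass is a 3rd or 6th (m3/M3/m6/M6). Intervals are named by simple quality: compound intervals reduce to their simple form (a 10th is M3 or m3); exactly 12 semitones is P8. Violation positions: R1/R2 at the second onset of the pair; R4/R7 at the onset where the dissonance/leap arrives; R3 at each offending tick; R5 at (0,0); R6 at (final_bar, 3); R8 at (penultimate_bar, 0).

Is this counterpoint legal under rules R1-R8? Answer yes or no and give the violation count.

bar 0: v0=A3 v1=A4 (P8)
bar 1: v0=C4 v1=E4 (M3)
bar 2: v0=B3 v1=D4 (m3)
bar 3: v0=C4 v1=A4 (M6)
bar 4: v0=B3 v1=D4 (m3)
bar 5: v0=G3 v1=G4 (P8)
bar 6: v0=A3 v1=C4 (m3)
bar 7: v0=B3 v1=G4 (m6)
bar 8: v0=A3 v1=A4 (P8)
  R4 @ bar4.2: B3/F4 TT untreated

No (1 violations)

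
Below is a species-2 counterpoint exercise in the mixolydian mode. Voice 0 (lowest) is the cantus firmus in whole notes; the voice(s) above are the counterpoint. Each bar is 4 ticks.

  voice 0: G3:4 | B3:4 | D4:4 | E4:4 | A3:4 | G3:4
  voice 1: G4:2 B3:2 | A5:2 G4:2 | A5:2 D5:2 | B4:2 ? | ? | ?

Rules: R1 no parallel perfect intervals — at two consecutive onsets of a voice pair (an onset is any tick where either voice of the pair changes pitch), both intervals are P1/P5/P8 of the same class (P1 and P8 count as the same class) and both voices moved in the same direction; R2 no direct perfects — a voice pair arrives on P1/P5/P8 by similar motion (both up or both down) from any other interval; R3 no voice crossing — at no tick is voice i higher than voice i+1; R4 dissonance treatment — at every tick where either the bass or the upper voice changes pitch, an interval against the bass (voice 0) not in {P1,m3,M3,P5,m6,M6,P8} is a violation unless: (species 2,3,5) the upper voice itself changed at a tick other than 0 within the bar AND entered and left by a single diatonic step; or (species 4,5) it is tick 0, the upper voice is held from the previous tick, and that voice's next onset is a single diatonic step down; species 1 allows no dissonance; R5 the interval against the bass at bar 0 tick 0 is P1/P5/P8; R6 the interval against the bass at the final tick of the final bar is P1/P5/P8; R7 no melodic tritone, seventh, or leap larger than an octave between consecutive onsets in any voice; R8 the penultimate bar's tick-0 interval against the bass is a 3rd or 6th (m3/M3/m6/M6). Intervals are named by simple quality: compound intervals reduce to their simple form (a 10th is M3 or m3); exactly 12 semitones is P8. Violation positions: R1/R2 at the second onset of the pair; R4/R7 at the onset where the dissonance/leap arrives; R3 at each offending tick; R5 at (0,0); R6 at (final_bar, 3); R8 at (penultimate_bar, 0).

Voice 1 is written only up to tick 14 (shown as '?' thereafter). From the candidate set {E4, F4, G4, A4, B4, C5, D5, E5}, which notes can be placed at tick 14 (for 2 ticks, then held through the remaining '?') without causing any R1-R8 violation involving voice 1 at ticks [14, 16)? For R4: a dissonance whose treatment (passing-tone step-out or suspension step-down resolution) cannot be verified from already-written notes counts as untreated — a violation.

{B4, C5, E4, E5, G4}

E4: legal
F4: violates R4,R7
G4: legal
A4: violates R4
B4: legal
C5: legal
D5: violates R4
E5: legal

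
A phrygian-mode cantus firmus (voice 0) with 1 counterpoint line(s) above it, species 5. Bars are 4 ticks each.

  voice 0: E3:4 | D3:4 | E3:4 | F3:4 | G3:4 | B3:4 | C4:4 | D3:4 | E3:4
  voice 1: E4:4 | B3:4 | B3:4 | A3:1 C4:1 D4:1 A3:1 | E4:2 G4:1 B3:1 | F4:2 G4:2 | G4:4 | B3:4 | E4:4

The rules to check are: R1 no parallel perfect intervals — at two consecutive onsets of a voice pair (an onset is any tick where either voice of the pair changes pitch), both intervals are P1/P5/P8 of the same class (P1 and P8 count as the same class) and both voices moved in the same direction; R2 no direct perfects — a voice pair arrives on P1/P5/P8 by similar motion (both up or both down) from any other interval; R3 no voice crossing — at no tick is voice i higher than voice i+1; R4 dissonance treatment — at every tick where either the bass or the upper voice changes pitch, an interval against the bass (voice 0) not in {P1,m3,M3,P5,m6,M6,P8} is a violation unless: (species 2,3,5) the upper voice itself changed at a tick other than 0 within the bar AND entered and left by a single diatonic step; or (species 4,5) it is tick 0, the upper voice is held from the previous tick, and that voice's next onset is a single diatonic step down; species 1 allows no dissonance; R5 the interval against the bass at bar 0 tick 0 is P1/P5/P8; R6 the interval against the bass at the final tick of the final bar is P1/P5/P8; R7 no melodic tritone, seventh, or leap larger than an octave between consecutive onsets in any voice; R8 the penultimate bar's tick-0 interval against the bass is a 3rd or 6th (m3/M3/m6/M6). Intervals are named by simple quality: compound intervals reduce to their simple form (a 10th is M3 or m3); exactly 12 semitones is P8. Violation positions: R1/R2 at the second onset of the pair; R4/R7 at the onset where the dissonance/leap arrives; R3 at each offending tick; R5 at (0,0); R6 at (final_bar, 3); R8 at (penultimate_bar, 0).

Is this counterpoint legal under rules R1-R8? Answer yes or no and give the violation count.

bar 0: v0=E3 v1=E4 (P8)
bar 1: v0=D3 v1=B3 (M6)
bar 2: v0=E3 v1=B3 (P5)
bar 3: v0=F3 v1=A3 (M3)
bar 4: v0=G3 v1=E4 (M6)
bar 5: v0=B3 v1=F4 (TT)
bar 6: v0=C4 v1=G4 (P5)
bar 7: v0=D3 v1=B3 (M6)
bar 8: v0=E3 v1=E4 (P8)
  R4 @ bar5.0: B3/F4 TT untreated
  R7 @ bar5.0: B3->F4 leap 6st
  R7 @ bar7.0: C4->D3 leap 10st
  R2 @ bar8.0: D3/B3 M6 -> E3/E4 P8 similar

No (4 violations)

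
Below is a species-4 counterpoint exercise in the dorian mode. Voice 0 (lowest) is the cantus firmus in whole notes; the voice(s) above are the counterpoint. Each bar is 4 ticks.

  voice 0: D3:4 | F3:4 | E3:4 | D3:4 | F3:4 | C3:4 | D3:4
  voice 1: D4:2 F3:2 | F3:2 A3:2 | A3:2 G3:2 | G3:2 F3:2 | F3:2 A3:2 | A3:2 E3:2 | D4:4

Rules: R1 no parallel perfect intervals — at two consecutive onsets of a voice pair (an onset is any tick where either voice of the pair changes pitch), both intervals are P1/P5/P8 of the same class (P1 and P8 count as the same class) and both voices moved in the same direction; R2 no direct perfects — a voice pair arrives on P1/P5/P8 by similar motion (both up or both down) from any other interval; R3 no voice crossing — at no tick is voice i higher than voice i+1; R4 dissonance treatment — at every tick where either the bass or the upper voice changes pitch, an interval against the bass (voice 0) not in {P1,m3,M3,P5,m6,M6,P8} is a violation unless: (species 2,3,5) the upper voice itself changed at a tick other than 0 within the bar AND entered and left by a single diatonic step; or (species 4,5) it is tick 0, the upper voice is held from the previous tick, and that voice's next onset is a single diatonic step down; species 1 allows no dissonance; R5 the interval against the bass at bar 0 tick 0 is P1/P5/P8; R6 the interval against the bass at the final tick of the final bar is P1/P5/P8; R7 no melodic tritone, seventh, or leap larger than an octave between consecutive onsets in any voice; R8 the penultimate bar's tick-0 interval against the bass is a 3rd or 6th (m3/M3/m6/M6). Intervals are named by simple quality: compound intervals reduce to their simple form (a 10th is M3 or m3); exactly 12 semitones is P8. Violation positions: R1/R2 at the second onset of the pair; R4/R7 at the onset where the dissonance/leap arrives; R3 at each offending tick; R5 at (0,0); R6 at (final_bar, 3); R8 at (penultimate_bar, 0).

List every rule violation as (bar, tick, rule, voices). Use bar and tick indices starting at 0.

bar 0: v0=D3 v1=D4 downbeat P8
bar 1: v0=F3 v1=F3 downbeat P1
bar 2: v0=E3 v1=A3 downbeat P4
bar 3: v0=D3 v1=G3 downbeat P4
bar 4: v0=F3 v1=F3 downbeat P1
bar 5: v0=C3 v1=A3 downbeat M6
bar 6: v0=D3 v1=D4 downbeat P8
  -> R2 @ bar 6 tick 0 v(0, 1): C3/E3 M3 -> D3/D4 P8 similar
  -> R7 @ bar 6 tick 0 v(1,): E3->D4 leap 10st

(6, 0, R2, (0, 1))
(6, 0, R7, (1,))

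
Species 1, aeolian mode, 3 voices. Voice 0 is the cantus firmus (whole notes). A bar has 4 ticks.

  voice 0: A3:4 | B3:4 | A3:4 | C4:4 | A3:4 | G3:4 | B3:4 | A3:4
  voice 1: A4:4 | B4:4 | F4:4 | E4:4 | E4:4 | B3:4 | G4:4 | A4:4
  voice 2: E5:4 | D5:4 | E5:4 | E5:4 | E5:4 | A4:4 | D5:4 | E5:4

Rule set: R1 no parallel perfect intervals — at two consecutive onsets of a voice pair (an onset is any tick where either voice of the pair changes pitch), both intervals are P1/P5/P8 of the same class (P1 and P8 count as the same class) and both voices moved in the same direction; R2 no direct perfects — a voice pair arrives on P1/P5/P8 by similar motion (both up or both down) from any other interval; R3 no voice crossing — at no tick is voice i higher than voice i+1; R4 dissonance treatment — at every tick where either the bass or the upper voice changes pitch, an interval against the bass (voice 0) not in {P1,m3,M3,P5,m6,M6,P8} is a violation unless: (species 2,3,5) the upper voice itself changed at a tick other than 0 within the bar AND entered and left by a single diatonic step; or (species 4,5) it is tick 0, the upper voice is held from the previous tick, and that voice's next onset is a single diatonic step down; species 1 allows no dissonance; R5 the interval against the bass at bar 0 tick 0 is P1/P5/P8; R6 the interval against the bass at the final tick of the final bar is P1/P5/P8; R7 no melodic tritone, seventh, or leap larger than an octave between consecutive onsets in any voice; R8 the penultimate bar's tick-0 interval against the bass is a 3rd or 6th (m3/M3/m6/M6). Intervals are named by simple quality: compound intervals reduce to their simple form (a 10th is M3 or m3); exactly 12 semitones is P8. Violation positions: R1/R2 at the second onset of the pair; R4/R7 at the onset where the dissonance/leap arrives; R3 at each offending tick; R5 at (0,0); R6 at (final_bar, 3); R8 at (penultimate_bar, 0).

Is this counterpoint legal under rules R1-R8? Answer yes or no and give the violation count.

No (5 violations)

bar 0: v0=A3 v1=A4 v2=E5 (P5)
bar 1: v0=B3 v1=B4 v2=D5 (m3)
bar 2: v0=A3 v1=F4 v2=E5 (P5)
bar 3: v0=C4 v1=E4 v2=E5 (M3)
bar 4: v0=A3 v1=E4 v2=E5 (P5)
bar 5: v0=G3 v1=B3 v2=A4 (M2)
bar 6: v0=B3 v1=G4 v2=D5 (m3)
bar 7: v0=A3 v1=A4 v2=E5 (P5)
  R1 @ bar1.0: A3/A4 P8 -> B3/B4 P8 similar
  R7 @ bar2.0: B4->F4 leap 6st
  R4 @ bar5.0: G3/A4 M2 untreated
  R2 @ bar6.0: B3/A4 m7 -> G4/D5 P5 similar
  R1 @ bar7.0: G4/D5 P5 -> A4/E5 P5 similar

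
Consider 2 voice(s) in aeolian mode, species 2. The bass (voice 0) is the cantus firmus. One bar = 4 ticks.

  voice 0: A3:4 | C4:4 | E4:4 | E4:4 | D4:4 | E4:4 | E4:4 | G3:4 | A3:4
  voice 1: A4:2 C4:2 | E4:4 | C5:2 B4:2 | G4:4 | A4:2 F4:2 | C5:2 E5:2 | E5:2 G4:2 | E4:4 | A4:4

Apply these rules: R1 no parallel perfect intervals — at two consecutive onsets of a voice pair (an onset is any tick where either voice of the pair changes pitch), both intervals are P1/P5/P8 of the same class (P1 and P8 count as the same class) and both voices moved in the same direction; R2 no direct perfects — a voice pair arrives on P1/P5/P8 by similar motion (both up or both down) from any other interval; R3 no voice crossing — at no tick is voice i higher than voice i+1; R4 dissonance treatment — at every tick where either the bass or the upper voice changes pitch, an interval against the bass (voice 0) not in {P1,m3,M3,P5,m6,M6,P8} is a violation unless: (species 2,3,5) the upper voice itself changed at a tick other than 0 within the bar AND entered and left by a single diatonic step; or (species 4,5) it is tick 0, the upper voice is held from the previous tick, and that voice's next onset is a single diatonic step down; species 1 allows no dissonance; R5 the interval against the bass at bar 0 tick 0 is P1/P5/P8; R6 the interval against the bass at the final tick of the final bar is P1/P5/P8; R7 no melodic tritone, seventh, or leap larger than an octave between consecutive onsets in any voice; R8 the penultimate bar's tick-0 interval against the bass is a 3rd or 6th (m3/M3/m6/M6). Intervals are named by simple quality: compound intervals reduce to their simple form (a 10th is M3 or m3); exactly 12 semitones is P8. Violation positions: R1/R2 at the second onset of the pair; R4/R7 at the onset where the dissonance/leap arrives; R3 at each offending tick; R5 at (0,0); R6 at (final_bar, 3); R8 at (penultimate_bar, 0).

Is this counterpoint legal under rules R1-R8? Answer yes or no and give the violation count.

No (1 violations)

bar 0: v0=A3 v1=A4 (P8)
bar 1: v0=C4 v1=E4 (M3)
bar 2: v0=E4 v1=C5 (m6)
bar 3: v0=E4 v1=G4 (m3)
bar 4: v0=D4 v1=A4 (P5)
bar 5: v0=E4 v1=C5 (m6)
bar 6: v0=E4 v1=E5 (P8)
bar 7: v0=G3 v1=E4 (M6)
bar 8: v0=A3 v1=A4 (P8)
  R2 @ bar8.0: G3/E4 M6 -> A3/A4 P8 similar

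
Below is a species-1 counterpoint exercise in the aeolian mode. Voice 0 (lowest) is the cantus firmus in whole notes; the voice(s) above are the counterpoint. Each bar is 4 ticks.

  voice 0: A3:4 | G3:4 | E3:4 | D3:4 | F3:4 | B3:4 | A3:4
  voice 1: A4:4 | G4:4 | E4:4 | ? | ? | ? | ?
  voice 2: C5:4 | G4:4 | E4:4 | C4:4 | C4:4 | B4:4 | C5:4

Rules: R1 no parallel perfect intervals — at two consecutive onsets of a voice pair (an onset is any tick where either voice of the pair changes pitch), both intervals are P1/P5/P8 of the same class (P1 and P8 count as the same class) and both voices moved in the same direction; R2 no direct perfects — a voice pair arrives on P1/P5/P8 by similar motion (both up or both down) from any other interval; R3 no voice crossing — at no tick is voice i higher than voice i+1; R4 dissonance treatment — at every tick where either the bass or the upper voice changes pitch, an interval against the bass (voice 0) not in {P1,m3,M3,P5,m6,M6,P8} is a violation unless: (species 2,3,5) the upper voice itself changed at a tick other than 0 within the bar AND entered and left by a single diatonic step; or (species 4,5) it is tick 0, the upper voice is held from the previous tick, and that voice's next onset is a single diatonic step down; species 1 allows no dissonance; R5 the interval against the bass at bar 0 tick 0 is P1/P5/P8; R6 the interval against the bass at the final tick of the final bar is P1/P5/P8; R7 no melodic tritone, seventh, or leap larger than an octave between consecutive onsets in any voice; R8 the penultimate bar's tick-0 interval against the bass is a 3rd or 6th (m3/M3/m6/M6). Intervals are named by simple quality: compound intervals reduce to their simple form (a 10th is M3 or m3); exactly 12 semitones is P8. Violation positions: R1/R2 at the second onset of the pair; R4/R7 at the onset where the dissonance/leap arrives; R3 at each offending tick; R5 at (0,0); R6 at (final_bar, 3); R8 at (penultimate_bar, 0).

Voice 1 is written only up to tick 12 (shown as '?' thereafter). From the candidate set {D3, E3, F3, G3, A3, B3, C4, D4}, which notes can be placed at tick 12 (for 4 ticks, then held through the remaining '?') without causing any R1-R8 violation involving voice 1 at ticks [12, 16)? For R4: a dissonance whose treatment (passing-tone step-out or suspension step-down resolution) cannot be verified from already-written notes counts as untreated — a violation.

{B3}

D3: violates R1,R7
E3: violates R4
F3: violates R2,R7
G3: violates R4
A3: violates R2
B3: legal
C4: violates R1,R4
D4: violates R1,R3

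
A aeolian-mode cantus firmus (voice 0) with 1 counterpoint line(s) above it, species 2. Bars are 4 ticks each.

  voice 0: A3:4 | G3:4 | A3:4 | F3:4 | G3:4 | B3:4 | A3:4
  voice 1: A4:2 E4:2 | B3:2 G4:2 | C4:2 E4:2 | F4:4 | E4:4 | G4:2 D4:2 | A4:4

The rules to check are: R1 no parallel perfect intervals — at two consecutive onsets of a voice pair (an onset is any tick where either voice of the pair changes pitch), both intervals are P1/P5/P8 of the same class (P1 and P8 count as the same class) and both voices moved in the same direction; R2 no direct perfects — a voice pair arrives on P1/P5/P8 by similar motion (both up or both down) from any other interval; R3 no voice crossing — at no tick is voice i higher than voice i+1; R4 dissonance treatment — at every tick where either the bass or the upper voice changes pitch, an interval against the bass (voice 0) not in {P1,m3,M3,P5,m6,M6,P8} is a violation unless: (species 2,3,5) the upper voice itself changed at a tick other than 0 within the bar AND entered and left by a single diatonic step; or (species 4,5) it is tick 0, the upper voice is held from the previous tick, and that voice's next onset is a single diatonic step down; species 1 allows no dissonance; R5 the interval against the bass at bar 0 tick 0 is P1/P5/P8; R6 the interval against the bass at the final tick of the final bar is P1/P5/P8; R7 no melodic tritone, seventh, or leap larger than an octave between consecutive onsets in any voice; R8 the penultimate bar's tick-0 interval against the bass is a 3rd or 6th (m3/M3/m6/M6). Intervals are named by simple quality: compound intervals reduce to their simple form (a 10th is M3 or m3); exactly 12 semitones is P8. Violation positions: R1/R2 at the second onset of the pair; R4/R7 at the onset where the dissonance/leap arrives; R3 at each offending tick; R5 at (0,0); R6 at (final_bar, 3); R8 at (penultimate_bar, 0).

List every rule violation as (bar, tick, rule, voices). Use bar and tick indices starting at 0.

No violations across 7 bars (A3..A3 vs A4..A4).

bar 0: v0=A3 v1=A4 downbeat P8
bar 1: v0=G3 v1=B3 downbeat M3
bar 2: v0=A3 v1=C4 downbeat m3
bar 3: v0=F3 v1=F4 downbeat P8
bar 4: v0=G3 v1=E4 downbeat M6
bar 5: v0=B3 v1=G4 downbeat m6
bar 6: v0=A3 v1=A4 downbeat P8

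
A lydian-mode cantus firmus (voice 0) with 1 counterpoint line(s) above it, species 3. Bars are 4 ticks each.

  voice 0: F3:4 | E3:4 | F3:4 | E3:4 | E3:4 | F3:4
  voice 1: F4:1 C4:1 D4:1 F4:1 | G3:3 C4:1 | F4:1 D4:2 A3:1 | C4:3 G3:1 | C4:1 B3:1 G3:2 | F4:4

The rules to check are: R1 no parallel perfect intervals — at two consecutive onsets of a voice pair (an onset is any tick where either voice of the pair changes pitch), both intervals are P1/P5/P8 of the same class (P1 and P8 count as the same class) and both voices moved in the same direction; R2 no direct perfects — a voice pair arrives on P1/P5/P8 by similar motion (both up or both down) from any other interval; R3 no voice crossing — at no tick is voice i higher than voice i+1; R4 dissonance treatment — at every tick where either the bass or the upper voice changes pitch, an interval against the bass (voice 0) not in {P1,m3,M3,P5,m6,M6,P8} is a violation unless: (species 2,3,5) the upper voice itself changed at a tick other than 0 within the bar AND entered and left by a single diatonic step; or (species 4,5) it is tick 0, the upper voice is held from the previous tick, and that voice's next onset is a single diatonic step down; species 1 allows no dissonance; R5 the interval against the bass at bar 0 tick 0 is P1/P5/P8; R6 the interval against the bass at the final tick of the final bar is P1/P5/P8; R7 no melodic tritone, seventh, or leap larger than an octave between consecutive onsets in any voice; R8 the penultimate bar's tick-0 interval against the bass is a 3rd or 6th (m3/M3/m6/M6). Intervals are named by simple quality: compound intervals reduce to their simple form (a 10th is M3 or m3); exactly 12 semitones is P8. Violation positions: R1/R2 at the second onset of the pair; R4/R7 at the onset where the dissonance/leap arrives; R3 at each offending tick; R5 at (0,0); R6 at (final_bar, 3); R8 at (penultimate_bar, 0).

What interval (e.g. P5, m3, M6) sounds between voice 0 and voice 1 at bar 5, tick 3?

P8

voice 0=F3 voice 1=F4 -> P8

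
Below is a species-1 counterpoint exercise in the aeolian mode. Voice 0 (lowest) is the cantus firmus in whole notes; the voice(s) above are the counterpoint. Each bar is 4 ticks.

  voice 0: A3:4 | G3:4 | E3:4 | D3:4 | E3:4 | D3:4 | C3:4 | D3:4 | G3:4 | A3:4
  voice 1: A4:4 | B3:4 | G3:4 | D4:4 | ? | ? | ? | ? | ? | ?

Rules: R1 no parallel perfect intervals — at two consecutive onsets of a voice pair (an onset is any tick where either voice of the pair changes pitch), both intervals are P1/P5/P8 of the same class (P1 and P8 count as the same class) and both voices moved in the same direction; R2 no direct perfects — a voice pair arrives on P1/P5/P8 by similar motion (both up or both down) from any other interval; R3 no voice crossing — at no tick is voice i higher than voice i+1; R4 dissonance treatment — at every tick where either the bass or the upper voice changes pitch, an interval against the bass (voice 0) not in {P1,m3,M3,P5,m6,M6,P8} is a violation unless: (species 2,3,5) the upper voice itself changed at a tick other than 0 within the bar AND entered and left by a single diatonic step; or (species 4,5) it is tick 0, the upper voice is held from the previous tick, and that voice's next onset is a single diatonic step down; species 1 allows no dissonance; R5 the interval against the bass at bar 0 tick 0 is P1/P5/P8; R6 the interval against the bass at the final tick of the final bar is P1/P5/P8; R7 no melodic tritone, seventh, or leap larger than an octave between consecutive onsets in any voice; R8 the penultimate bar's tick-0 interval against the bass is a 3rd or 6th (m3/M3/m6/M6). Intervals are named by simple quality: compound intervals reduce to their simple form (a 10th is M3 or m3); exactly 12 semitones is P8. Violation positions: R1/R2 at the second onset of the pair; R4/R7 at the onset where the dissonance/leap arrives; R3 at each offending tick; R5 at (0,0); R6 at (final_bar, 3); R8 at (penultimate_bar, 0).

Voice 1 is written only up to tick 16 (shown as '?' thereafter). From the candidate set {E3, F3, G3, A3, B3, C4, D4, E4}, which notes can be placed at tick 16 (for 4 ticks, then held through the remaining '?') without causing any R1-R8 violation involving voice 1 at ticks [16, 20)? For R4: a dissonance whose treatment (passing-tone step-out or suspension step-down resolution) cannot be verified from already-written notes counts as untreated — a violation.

{B3, C4, G3}

E3: violates R7
F3: violates R4
G3: legal
A3: violates R4
B3: legal
C4: legal
D4: violates R4
E4: violates R1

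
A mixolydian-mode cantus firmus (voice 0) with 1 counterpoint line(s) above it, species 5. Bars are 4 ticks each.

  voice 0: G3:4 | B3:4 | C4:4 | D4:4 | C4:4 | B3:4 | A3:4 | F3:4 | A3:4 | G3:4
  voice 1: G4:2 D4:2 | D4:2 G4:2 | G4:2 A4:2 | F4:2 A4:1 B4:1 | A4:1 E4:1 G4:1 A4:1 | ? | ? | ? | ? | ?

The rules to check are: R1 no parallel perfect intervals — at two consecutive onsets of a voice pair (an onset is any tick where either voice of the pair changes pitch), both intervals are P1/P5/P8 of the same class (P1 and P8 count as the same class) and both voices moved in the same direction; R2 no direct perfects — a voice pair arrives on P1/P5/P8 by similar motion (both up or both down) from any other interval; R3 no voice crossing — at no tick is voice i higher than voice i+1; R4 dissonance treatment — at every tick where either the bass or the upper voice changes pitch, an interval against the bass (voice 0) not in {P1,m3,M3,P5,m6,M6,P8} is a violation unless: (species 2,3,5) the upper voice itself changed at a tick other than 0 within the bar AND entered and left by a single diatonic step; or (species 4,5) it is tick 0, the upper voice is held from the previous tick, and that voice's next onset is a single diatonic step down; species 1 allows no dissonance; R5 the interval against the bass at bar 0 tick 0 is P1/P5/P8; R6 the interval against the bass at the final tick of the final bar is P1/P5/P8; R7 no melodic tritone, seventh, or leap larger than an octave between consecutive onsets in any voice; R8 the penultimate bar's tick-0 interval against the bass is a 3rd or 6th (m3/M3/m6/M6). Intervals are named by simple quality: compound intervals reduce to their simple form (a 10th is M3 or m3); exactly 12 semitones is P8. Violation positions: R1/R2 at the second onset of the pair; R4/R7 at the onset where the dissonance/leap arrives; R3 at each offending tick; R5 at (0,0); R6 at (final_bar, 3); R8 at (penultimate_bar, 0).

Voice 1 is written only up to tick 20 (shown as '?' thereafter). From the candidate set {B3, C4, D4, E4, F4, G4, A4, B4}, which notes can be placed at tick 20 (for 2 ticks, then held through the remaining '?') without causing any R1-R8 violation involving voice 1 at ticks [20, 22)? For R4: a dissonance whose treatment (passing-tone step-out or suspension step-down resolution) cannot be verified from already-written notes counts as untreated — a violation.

B3: violates R2,R7
C4: violates R4
D4: legal
E4: violates R4
F4: violates R4
G4: legal
A4: violates R4
B4: legal

{B4, D4, G4}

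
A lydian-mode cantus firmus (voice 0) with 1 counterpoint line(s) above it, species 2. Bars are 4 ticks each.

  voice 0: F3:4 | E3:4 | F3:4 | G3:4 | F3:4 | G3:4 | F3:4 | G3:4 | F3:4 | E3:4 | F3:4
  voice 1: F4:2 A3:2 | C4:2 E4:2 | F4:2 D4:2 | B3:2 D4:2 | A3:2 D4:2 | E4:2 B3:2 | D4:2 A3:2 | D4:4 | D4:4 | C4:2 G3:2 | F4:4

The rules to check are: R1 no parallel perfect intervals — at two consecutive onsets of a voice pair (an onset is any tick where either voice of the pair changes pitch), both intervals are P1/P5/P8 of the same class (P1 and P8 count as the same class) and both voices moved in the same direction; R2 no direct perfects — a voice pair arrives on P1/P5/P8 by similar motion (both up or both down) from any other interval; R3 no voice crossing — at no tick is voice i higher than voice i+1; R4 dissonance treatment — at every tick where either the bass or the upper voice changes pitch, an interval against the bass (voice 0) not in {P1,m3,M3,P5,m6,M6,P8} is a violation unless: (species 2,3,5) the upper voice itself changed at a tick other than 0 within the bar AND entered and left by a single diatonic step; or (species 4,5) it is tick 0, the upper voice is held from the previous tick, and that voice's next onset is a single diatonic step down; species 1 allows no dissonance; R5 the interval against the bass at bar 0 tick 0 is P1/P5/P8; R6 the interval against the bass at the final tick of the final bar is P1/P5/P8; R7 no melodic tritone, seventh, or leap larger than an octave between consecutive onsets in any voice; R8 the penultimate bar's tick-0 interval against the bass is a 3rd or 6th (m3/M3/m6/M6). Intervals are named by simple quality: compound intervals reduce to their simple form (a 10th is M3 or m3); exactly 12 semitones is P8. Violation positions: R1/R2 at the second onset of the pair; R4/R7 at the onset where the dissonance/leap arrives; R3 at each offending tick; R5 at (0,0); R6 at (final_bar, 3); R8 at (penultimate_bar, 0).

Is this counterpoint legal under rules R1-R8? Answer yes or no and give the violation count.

bar 0: v0=F3 v1=F4 (P8)
bar 1: v0=E3 v1=C4 (m6)
bar 2: v0=F3 v1=F4 (P8)
bar 3: v0=G3 v1=B3 (M3)
bar 4: v0=F3 v1=A3 (M3)
bar 5: v0=G3 v1=E4 (M6)
bar 6: v0=F3 v1=D4 (M6)
bar 7: v0=G3 v1=D4 (P5)
bar 8: v0=F3 v1=D4 (M6)
bar 9: v0=E3 v1=C4 (m6)
bar 10: v0=F3 v1=F4 (P8)
  R1 @ bar2.0: E3/E4 P8 -> F3/F4 P8 similar
  R2 @ bar7.0: F3/A3 M3 -> G3/D4 P5 similar
  R2 @ bar10.0: E3/G3 m3 -> F3/F4 P8 similar
  R7 @ bar10.0: G3->F4 leap 10st

No (4 violations)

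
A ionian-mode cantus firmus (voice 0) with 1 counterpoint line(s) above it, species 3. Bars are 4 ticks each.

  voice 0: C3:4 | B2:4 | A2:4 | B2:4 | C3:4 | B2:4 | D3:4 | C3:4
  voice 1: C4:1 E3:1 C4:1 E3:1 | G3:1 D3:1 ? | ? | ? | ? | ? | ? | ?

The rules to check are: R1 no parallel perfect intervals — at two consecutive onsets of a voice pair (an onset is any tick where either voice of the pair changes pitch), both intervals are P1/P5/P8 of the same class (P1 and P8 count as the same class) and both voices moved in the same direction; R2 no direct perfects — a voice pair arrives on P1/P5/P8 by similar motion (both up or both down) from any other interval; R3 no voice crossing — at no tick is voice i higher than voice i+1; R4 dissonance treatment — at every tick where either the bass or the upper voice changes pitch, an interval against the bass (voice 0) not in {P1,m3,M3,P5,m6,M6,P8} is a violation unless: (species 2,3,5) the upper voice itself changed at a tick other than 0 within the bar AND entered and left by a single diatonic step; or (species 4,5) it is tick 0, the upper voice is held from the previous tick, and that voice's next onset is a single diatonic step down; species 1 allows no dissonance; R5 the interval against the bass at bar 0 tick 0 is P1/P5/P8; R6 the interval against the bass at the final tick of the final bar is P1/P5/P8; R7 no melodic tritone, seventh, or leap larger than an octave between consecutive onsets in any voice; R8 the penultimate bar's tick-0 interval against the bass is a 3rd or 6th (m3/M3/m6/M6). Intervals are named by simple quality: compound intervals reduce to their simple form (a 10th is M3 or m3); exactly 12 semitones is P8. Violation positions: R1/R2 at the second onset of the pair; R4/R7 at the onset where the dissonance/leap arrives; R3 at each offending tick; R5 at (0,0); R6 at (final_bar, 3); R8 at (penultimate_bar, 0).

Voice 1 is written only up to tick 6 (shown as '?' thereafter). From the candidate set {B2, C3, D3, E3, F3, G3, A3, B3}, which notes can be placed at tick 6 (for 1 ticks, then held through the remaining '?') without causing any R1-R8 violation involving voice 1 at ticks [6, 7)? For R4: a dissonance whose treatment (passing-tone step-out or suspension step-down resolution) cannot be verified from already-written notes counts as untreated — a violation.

B2: legal
C3: violates R4
D3: legal
E3: violates R4
F3: violates R4
G3: legal
A3: violates R4
B3: legal

{B2, B3, D3, G3}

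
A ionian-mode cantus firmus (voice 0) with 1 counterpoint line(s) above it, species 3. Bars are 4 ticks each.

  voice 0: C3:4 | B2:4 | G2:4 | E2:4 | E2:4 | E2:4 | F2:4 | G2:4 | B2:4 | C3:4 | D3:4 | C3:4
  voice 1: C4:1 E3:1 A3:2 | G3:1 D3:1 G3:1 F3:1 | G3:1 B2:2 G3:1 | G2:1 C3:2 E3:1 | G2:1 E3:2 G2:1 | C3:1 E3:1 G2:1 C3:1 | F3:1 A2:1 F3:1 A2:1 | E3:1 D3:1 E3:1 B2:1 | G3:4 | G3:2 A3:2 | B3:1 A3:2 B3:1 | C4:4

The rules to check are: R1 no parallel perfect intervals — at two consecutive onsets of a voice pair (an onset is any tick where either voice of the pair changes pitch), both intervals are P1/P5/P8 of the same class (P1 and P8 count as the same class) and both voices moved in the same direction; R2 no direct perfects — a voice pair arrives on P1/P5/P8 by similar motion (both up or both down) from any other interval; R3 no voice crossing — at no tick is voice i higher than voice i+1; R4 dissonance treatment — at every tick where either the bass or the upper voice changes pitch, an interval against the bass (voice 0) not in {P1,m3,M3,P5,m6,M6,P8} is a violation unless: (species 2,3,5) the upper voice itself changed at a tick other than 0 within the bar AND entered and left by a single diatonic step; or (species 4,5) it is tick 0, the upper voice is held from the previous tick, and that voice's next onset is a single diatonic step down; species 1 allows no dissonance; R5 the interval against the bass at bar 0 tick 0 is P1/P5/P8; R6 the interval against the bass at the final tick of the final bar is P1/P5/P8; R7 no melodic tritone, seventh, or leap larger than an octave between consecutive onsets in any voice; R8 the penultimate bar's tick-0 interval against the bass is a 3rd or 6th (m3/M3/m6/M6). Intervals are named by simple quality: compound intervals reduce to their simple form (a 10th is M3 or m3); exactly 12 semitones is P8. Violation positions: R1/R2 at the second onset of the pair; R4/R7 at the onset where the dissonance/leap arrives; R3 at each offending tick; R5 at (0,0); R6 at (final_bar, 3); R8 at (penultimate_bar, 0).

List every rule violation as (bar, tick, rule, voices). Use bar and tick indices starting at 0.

bar 0: v0=C3 v1=C4 downbeat P8
bar 1: v0=B2 v1=G3 downbeat m6
bar 2: v0=G2 v1=G3 downbeat P8
bar 3: v0=E2 v1=G2 downbeat m3
bar 4: v0=E2 v1=G2 downbeat m3
bar 5: v0=E2 v1=C3 downbeat m6
bar 6: v0=F2 v1=F3 downbeat P8
bar 7: v0=G2 v1=E3 downbeat M6
bar 8: v0=B2 v1=G3 downbeat m6
bar 9: v0=C3 v1=G3 downbeat P5
bar 10: v0=D3 v1=B3 downbeat M6
bar 11: v0=C3 v1=C4 downbeat P8
  -> R2 @ bar 6 tick 0 v(0, 1): E2/C3 m6 -> F2/F3 P8 similar

(6, 0, R2, (0, 1))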